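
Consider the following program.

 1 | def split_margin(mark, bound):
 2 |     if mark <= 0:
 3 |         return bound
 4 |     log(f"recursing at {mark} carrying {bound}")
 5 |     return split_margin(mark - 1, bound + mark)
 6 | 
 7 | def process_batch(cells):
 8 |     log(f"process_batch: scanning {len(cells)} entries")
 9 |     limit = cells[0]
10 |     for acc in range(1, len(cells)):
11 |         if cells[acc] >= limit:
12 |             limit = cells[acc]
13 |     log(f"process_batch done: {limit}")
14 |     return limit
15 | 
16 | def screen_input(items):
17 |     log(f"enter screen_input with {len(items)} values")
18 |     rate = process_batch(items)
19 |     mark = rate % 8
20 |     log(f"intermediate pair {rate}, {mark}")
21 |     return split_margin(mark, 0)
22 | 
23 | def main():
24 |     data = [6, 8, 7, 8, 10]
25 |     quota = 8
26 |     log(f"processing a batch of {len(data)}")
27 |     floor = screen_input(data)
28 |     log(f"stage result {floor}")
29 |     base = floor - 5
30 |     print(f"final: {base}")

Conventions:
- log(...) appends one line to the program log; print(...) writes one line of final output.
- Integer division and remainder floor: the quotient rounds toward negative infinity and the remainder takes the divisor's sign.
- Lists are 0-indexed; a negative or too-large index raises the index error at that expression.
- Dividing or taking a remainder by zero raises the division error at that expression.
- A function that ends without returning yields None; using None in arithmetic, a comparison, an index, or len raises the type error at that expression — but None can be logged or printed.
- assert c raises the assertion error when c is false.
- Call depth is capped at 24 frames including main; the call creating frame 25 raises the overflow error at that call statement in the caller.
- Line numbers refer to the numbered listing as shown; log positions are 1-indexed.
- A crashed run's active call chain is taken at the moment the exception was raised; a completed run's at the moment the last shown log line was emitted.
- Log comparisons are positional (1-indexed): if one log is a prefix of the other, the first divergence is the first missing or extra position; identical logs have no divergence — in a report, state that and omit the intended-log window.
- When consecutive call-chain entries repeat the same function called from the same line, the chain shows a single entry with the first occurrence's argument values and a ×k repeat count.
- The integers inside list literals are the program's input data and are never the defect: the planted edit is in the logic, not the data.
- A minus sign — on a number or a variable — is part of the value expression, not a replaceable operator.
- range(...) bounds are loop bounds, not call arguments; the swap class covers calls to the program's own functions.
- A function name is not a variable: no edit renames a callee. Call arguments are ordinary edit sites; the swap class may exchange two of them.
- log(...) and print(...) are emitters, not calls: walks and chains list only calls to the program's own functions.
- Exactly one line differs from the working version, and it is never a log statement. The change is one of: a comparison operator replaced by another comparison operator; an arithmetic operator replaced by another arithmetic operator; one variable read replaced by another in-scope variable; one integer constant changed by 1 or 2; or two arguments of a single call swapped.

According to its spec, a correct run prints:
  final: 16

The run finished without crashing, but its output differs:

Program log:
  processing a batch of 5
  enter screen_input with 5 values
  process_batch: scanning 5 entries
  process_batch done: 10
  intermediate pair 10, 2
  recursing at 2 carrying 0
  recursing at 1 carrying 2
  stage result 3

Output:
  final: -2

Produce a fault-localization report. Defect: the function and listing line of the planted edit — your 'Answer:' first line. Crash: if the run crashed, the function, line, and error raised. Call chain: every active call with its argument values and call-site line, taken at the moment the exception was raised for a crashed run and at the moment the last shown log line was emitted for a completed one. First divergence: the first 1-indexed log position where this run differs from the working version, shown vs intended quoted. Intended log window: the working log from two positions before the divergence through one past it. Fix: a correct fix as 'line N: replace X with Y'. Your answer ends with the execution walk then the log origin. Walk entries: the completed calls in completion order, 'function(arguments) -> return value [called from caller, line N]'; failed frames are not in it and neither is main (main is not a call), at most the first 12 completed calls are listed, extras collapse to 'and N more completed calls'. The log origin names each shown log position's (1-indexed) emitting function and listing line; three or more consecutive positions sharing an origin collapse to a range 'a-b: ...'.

Answer: the defect is in process_batch at line 11.
The tell: Everything matches until log position 4, which reads 'process_batch done: 10' in place of 'process_batch done: 6'.
Call chain: main.
First divergence: position 4; shown 'process_batch done: 10' vs intended 'process_batch done: 6'.
Intended log window:
  2: enter screen_input with 5 values
  3: process_batch: scanning 5 entries
  4: process_batch done: 6
  5: intermediate pair 6, 6
Execution walk:
  process_batch([6, 8, 7, 8, 10]) -> 10  [called from screen_input, line 18]
  split_margin(0, 3) -> 3  [called from split_margin, line 5]
  split_margin(1, 2) -> 3  [called from split_margin, line 5]
  split_margin(2, 0) -> 3  [called from screen_input, line 21]
  screen_input([6, 8, 7, 8, 10]) -> 3  [called from main, line 27]
Log origins:
  1 — main, line 26
  2 — screen_input, line 17
  3 — process_batch, line 8
  4 — process_batch, line 13
  5 — screen_input, line 20
  6 — split_margin, line 4
  7 — split_margin, line 4
  8 — main, line 28
A correct fix: line 11: replace `>=` with `<`.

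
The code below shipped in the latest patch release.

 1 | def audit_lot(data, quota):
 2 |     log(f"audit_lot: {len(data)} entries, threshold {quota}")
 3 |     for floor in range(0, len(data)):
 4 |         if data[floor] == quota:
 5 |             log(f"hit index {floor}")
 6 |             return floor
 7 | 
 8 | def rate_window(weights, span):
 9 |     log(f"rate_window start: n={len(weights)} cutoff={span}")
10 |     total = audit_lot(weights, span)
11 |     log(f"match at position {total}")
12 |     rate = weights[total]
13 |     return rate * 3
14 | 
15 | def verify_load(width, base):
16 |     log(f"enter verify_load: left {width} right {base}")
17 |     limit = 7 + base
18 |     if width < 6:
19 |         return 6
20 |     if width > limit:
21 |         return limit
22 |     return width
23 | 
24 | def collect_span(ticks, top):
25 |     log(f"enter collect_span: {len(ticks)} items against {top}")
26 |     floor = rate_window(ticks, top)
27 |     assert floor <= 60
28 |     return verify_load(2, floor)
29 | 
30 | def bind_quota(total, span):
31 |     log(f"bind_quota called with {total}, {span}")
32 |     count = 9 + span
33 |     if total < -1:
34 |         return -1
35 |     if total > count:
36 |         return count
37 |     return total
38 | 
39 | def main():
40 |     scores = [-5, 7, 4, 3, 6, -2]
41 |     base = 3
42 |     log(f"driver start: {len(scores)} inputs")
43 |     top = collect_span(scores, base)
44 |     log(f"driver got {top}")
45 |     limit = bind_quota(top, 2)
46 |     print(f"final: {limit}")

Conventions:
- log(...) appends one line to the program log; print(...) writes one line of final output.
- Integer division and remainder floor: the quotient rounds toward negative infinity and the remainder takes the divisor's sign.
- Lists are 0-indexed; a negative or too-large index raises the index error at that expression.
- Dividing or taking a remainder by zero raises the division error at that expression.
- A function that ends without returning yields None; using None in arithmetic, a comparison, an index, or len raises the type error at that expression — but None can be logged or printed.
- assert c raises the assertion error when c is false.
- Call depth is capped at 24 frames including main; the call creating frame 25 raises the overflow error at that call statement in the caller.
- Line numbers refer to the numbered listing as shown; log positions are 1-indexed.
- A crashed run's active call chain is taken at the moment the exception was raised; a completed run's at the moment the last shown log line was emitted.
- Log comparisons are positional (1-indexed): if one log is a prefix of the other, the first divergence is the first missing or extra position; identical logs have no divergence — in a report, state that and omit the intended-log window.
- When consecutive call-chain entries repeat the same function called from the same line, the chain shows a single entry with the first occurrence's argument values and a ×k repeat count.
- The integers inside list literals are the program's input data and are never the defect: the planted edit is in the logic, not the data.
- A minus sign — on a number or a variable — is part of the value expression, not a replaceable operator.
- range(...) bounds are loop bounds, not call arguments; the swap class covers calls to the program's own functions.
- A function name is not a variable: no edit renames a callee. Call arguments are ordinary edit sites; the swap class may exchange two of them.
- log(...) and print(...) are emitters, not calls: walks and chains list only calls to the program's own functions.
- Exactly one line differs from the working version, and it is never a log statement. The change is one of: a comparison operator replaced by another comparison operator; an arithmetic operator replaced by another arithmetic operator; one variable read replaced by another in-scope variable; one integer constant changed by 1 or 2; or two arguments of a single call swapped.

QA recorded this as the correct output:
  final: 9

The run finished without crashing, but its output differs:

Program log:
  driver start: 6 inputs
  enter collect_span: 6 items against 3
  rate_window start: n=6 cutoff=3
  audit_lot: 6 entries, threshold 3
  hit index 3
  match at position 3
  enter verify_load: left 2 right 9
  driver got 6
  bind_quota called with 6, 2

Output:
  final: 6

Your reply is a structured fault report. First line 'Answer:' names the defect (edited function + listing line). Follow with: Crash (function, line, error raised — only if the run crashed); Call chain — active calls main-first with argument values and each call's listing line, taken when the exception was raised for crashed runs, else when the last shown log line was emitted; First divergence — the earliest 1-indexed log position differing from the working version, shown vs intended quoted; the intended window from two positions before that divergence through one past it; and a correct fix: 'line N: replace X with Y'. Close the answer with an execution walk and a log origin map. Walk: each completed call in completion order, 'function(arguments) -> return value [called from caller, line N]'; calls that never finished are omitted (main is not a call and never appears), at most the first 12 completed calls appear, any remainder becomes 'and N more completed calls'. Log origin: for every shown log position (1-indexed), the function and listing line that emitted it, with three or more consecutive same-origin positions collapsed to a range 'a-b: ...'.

Answer: the defect is in collect_span at line 28.
Core observation: Everything matches until log position 7, which reads 'enter verify_load: left 2 right 9' in place of 'enter verify_load: left 9 right 2'.
Call chain: main -> bind_quota(6, 2) (called at line 45).
First divergence: position 7 — the shown line 'enter verify_load: left 2 right 9' should read 'enter verify_load: left 9 right 2'.
Intended log window:
  5: hit index 3
  6: match at position 3
  7: enter verify_load: left 9 right 2
  8: driver got 9
Execution walk:
  audit_lot([-5, 7, 4, 3, 6, -2], 3) -> 3  [called from rate_window, line 10]
  rate_window([-5, 7, 4, 3, 6, -2], 3) -> 9  [called from collect_span, line 26]
  verify_load(2, 9) -> 6  [called from collect_span, line 28]
  collect_span([-5, 7, 4, 3, 6, -2], 3) -> 6  [called from main, line 43]
  bind_quota(6, 2) -> 6  [called from main, line 45]
Log line origins:
  1: from main, line 42
  2: from collect_span, line 25
  3: from rate_window, line 9
  4: from audit_lot, line 2
  5: from audit_lot, line 5
  6: from rate_window, line 11
  7: from verify_load, line 16
  8: from main, line 44
  9: from bind_quota, line 31
A correct fix: line 28: replace `verify_load(2, floor)` with `verify_load(floor, 2)`.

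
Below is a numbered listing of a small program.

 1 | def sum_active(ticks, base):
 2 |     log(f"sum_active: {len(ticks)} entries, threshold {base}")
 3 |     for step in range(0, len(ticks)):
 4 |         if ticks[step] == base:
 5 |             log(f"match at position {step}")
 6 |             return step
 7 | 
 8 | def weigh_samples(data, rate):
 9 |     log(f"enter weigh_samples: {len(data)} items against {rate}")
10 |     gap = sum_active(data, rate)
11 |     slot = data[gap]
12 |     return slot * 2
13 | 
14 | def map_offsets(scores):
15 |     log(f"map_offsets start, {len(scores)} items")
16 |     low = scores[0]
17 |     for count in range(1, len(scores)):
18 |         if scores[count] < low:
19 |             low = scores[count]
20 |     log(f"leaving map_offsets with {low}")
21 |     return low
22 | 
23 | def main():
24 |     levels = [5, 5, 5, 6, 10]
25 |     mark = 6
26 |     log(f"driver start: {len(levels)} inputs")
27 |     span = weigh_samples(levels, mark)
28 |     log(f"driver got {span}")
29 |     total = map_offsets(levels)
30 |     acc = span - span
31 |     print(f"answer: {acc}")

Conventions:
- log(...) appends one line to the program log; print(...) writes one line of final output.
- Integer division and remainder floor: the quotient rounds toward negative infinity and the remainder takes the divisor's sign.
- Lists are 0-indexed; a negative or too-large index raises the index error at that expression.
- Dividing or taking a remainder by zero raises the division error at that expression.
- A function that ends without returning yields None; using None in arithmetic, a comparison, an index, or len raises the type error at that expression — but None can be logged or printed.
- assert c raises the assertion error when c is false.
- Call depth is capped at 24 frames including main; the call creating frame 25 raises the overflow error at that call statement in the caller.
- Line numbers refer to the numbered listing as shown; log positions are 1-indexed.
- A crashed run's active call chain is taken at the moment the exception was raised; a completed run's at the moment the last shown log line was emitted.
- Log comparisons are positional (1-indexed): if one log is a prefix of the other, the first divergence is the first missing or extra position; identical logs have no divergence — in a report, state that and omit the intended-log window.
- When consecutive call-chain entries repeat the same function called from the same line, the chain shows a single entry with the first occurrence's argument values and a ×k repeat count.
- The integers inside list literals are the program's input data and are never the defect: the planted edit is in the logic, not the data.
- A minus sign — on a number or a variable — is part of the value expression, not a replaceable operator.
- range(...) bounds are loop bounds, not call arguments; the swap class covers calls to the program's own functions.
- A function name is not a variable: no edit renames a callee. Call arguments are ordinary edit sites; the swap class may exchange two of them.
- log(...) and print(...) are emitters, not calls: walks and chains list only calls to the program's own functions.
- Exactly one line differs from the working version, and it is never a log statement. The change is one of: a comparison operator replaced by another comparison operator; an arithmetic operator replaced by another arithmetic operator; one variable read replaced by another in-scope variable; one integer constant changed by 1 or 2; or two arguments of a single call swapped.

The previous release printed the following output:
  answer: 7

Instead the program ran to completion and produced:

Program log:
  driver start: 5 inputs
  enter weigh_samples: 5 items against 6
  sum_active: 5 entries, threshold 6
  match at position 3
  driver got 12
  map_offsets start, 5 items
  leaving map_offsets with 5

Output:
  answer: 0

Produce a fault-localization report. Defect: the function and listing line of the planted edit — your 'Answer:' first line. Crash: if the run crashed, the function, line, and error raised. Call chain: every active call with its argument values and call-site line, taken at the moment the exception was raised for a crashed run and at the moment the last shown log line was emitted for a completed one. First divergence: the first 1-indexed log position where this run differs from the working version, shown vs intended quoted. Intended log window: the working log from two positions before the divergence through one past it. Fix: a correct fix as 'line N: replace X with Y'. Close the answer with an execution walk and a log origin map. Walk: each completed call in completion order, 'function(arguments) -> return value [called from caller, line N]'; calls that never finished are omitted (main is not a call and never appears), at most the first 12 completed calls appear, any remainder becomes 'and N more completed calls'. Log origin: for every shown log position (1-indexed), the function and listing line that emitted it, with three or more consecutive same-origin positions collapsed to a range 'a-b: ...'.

Answer: the defect is in main at line 30.
Core observation: Every logged value matches the working version; the printed result is what differs.
Call chain: main -> map_offsets([5, 5, 5, 6, 10]) (called at line 29).
First divergence: none (the log streams are identical).
Execution walk:
  sum_active([5, 5, 5, 6, 10], 6) -> 3  [called from weigh_samples, line 10]
  weigh_samples([5, 5, 5, 6, 10], 6) -> 12  [called from main, line 27]
  map_offsets([5, 5, 5, 6, 10]) -> 5  [called from main, line 29]
Origin of each log line:
  1: from main, line 26
  2: from weigh_samples, line 9
  3: from sum_active, line 2
  4: from sum_active, line 5
  5: from main, line 28
  6: from map_offsets, line 15
  7: from map_offsets, line 20
A correct fix: line 30: replace `span - span` with `span - total`.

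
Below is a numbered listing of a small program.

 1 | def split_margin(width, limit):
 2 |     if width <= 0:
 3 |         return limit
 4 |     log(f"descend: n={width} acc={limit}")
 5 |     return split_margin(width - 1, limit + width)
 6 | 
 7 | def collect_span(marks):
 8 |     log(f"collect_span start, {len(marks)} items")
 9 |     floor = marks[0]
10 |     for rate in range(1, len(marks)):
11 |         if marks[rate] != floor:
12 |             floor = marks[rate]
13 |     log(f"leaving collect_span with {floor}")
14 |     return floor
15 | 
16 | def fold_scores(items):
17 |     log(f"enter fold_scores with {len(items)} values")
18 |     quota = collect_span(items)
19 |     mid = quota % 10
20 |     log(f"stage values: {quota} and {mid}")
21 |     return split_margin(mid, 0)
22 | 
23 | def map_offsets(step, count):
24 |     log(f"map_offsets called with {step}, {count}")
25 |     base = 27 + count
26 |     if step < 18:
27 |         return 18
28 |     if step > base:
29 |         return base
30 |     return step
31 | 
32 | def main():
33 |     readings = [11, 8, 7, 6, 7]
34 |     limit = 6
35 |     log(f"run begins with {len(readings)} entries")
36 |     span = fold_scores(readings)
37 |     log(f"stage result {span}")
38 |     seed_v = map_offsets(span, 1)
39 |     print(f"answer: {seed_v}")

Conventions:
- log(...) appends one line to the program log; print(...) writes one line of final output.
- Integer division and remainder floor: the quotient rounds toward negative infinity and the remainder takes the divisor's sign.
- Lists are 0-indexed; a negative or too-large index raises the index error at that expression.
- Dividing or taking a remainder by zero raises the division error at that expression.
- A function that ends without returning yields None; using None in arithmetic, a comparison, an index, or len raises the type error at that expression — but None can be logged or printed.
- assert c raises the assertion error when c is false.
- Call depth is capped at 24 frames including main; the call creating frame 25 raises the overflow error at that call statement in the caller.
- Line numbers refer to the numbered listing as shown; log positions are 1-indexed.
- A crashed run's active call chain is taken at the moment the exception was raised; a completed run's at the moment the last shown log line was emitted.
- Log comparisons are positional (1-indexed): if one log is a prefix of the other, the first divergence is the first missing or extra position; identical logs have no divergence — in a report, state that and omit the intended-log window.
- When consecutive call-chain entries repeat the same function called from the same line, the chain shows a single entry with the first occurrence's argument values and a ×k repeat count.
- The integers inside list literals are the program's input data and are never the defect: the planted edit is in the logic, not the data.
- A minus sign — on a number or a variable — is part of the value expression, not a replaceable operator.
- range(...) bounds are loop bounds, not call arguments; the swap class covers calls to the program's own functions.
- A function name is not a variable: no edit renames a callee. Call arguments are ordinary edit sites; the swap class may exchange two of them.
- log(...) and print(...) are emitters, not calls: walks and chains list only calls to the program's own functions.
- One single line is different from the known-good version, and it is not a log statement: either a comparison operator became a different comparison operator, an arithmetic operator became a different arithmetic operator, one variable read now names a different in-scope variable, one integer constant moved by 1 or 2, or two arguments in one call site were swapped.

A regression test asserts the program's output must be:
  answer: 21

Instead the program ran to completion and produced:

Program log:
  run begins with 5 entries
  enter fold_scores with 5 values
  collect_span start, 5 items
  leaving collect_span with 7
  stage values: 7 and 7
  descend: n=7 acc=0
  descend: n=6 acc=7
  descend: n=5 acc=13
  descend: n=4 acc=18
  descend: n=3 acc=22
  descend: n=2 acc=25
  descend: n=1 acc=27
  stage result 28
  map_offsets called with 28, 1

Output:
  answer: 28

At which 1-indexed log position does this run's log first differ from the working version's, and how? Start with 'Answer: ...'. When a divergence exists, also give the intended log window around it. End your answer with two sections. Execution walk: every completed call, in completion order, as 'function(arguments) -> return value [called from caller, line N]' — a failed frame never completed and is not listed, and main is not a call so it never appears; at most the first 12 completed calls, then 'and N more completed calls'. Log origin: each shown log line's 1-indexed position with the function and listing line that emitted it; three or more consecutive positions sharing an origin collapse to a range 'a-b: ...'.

Answer: at position 4 the run shows 'leaving collect_span with 7' where the working version logs 'leaving collect_span with 6'.
Intended log window:
  2: enter fold_scores with 5 values
  3: collect_span start, 5 items
  4: leaving collect_span with 6
  5: stage values: 6 and 6
Execution walk:
  collect_span([11, 8, 7, 6, 7]) -> 7  [called from fold_scores, line 18]
  split_margin(0, 28) -> 28  [called from split_margin, line 5]
  split_margin(1, 27) -> 28  [called from split_margin, line 5]
  split_margin(2, 25) -> 28  [called from split_margin, line 5]
  split_margin(3, 22) -> 28  [called from split_margin, line 5]
  split_margin(4, 18) -> 28  [called from split_margin, line 5]
  split_margin(5, 13) -> 28  [called from split_margin, line 5]
  split_margin(6, 7) -> 28  [called from split_margin, line 5]
  split_margin(7, 0) -> 28  [called from fold_scores, line 21]
  fold_scores([11, 8, 7, 6, 7]) -> 28  [called from main, line 36]
  map_offsets(28, 1) -> 28  [called from main, line 38]
Origin of each log line:
  1: logged in main at line 35
  2: logged in fold_scores at line 17
  3: logged in collect_span at line 8
  4: logged in collect_span at line 13
  5: logged in fold_scores at line 20
  6-12: logged in split_margin at line 4
  13: logged in main at line 37
  14: logged in map_offsets at line 24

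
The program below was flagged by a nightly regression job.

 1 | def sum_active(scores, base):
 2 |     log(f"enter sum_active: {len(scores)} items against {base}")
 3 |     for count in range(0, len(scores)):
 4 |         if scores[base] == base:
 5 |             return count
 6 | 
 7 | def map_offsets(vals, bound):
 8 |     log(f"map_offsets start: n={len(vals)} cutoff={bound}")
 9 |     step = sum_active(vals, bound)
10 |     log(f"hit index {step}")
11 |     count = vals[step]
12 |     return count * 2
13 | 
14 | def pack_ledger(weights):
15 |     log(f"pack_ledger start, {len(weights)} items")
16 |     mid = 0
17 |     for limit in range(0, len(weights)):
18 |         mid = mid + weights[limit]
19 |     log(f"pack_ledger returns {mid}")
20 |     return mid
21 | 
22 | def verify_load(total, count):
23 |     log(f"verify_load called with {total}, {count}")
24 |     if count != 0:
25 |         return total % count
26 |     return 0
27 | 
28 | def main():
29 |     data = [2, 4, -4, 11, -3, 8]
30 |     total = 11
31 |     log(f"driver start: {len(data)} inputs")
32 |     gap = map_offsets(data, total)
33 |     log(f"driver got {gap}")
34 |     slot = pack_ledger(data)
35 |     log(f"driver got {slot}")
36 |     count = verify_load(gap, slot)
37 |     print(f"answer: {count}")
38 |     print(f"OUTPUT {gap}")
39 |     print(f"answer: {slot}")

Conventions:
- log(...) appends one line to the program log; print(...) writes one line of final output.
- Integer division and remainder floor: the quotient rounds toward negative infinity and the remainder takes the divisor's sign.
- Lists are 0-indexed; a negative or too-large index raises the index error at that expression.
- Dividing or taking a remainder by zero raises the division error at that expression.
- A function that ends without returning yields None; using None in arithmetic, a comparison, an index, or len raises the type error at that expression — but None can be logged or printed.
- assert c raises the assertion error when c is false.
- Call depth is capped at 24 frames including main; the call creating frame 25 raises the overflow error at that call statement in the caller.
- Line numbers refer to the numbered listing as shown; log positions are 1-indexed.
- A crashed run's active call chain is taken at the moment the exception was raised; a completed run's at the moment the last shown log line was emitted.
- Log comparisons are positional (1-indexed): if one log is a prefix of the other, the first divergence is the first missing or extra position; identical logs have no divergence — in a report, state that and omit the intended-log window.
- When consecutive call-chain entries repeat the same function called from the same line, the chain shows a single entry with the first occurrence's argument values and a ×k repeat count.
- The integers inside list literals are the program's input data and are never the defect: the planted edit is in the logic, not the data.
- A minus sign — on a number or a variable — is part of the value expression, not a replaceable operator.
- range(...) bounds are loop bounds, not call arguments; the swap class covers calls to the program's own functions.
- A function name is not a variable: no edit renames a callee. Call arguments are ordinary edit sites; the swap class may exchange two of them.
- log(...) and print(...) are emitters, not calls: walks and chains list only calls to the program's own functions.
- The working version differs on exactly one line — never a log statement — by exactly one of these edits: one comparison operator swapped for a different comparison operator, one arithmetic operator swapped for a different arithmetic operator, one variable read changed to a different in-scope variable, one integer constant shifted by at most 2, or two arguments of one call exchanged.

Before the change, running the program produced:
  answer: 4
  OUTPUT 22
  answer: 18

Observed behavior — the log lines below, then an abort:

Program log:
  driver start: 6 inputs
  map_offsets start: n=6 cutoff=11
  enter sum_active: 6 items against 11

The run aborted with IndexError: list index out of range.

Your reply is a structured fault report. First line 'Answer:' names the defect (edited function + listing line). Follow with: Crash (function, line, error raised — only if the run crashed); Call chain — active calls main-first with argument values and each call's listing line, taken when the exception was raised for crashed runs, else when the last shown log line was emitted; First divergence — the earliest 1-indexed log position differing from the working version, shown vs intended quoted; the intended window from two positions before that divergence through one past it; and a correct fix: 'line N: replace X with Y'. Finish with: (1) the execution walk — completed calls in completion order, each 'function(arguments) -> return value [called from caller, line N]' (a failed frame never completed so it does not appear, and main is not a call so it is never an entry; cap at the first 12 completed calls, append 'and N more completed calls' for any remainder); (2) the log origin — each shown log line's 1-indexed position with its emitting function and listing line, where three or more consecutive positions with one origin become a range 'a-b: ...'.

Answer: the defect is in sum_active at line 4.
Key observation: Only 3 log lines were emitted before the run died; the intended continuation was 'hit index 3'.
Crash: sum_active, line 4, IndexError.
Call chain: main -> map_offsets([2, 4, -4, 11, -3, 8], 11) (called at line 32) -> sum_active([2, 4, -4, 11, -3, 8], 11) (called at line 9).
First divergence: position 4 — the faulty run's log ends after 3 lines; the working version continues with 'hit index 3'.
Intended log window:
  2: map_offsets start: n=6 cutoff=11
  3: enter sum_active: 6 items against 11
  4: hit index 3
  5: driver got 22
Execution walk:
  (no call completed)
Log line origins:
  1: logged in main at line 31
  2: logged in map_offsets at line 8
  3: logged in sum_active at line 2
A correct fix: line 4: replace `scores[base]` with `scores[count]`.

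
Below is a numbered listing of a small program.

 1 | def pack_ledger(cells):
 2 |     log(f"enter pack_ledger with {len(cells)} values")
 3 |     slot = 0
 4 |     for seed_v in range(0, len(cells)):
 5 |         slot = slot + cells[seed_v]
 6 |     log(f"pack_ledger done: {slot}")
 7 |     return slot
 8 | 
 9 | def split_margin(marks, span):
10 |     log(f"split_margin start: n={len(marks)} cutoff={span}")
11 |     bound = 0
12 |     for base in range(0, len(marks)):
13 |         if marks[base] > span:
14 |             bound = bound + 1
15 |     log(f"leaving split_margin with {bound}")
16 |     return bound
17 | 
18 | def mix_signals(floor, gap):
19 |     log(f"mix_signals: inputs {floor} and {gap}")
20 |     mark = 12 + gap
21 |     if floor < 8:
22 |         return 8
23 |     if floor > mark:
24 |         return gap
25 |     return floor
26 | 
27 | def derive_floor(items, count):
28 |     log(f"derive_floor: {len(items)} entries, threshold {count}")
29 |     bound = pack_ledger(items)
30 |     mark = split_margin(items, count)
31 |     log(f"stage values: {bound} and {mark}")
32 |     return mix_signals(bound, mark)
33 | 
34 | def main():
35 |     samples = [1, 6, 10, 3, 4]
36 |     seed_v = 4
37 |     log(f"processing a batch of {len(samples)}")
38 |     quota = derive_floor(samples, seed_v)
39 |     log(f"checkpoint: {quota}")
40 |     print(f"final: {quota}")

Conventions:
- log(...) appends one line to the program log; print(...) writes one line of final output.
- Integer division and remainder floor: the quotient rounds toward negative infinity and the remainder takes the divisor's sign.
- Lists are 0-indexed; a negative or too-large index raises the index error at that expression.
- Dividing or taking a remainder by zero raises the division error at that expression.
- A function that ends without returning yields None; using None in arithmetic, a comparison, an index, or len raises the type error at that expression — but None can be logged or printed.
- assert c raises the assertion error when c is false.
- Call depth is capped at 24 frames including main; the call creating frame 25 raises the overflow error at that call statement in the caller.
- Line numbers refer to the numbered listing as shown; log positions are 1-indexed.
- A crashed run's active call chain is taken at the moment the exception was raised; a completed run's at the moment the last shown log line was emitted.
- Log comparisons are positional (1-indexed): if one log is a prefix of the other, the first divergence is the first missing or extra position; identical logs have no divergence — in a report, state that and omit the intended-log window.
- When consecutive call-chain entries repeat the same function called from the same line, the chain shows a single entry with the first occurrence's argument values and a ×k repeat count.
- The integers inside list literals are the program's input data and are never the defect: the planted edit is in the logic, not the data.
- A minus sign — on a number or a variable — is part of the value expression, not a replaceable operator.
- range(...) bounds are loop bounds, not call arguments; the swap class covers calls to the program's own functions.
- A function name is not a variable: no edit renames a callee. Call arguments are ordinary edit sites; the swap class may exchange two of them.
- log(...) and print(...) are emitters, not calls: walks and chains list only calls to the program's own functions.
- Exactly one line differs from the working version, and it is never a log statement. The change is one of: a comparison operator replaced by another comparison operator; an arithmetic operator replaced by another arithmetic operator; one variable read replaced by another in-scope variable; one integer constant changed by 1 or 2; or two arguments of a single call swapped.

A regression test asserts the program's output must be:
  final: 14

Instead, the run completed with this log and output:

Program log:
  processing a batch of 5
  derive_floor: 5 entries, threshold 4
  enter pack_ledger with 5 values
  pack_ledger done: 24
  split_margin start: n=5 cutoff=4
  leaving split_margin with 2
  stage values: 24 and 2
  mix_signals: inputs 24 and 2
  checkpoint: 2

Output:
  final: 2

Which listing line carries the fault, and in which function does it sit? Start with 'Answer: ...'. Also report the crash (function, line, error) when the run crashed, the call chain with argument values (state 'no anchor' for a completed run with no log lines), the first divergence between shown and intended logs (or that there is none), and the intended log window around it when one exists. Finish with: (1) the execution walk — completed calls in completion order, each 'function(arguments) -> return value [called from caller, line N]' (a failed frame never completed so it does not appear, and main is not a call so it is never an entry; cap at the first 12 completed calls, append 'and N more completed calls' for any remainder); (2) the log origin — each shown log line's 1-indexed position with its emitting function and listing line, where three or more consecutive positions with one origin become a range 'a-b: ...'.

Answer: the defect is in mix_signals at line 24.
Core observation: At log position 9 the runs split — shown 'checkpoint: 2', but the working version logs 'checkpoint: 14'.
Call chain: main.
First divergence: position 9 — the shown line 'checkpoint: 2' should read 'checkpoint: 14'.
Intended log window:
  7: stage values: 24 and 2
  8: mix_signals: inputs 24 and 2
  9: checkpoint: 14
Execution walk:
  pack_ledger([1, 6, 10, 3, 4]) -> 24  [called from derive_floor, line 29]
  split_margin([1, 6, 10, 3, 4], 4) -> 2  [called from derive_floor, line 30]
  mix_signals(24, 2) -> 2  [called from derive_floor, line 32]
  derive_floor([1, 6, 10, 3, 4], 4) -> 2  [called from main, line 38]
Log line origins:
  1 — main, line 37
  2 — derive_floor, line 28
  3 — pack_ledger, line 2
  4 — pack_ledger, line 6
  5 — split_margin, line 10
  6 — split_margin, line 15
  7 — derive_floor, line 31
  8 — mix_signals, line 19
  9 — main, line 39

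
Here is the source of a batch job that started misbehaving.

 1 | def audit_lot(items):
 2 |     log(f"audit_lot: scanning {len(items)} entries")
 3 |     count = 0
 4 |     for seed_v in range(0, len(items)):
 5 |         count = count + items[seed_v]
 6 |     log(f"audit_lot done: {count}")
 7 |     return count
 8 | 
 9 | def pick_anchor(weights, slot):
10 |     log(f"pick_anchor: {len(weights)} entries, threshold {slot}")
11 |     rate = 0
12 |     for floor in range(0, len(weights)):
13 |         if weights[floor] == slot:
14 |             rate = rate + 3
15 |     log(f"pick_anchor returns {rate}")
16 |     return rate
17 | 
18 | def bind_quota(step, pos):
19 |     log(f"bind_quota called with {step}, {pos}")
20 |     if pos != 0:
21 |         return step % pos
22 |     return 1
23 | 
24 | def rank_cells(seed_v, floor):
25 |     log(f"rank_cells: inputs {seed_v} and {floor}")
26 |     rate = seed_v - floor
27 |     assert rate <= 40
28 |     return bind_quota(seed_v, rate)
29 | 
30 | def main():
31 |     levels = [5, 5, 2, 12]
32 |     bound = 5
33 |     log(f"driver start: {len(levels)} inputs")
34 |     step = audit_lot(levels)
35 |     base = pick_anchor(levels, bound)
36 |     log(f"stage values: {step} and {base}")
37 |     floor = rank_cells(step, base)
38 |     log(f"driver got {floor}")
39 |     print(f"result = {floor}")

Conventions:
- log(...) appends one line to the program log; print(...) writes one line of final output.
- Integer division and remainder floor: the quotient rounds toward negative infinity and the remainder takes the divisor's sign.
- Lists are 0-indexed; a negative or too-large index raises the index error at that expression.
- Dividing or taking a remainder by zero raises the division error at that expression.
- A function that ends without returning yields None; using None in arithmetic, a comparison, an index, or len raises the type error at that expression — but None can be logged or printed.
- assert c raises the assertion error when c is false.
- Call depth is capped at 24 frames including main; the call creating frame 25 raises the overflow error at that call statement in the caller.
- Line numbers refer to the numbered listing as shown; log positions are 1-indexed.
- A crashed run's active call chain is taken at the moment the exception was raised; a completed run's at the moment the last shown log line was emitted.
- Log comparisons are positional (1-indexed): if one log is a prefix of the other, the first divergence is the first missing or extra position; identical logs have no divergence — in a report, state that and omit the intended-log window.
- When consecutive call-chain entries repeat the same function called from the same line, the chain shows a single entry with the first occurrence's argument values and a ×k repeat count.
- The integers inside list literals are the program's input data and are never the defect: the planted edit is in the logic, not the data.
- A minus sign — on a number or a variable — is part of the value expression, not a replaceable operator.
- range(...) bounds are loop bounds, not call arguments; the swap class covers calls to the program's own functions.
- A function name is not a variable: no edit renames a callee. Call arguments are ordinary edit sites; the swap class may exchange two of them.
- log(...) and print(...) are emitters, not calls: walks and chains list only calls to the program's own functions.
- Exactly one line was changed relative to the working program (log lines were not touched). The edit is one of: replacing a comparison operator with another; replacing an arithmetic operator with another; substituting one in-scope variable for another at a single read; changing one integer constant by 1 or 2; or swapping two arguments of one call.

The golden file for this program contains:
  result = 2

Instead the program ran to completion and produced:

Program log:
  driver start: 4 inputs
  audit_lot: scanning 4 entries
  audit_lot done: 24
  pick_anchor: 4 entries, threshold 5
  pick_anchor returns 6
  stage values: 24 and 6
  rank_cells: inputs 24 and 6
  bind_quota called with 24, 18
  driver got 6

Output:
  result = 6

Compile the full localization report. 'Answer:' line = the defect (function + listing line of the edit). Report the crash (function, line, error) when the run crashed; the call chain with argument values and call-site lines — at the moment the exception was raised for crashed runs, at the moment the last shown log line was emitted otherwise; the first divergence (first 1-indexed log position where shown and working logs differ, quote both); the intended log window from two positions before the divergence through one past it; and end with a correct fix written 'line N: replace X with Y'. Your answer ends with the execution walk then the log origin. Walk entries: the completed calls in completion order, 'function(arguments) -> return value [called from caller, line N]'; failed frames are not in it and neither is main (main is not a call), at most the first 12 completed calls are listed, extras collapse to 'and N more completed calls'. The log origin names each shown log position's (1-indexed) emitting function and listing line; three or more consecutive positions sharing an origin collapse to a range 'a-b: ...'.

Answer: the defect is in pick_anchor at line 14.
The tell: The log first diverges at position 5: the faulty run prints 'pick_anchor returns 6' where the working version prints 'pick_anchor returns 2'.
Call chain: main.
First divergence: position 5; shown 'pick_anchor returns 6' vs intended 'pick_anchor returns 2'.
Intended log window:
  3: audit_lot done: 24
  4: pick_anchor: 4 entries, threshold 5
  5: pick_anchor returns 2
  6: stage values: 24 and 2
Execution walk:
  audit_lot([5, 5, 2, 12]) -> 24  [called from main, line 34]
  pick_anchor([5, 5, 2, 12], 5) -> 6  [called from main, line 35]
  bind_quota(24, 18) -> 6  [called from rank_cells, line 28]
  rank_cells(24, 6) -> 6  [called from main, line 37]
Log line origins:
  1: logged in main at line 33
  2: logged in audit_lot at line 2
  3: logged in audit_lot at line 6
  4: logged in pick_anchor at line 10
  5: logged in pick_anchor at line 15
  6: logged in main at line 36
  7: logged in rank_cells at line 25
  8: logged in bind_quota at line 19
  9: logged in main at line 38
A correct fix: line 14: replace `3` with `1`.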